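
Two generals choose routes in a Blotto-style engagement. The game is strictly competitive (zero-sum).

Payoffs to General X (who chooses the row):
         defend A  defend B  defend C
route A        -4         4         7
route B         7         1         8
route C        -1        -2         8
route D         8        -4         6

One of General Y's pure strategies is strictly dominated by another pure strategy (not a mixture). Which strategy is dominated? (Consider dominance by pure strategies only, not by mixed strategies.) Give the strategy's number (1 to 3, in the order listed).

General Y prefers columns that give General X less. Compare defend C with defend B: 4 < 7, 1 < 8, -2 < 8, -4 < 6.
So defend B strictly dominates defend C for General Y; defend C is strictly dominated.

3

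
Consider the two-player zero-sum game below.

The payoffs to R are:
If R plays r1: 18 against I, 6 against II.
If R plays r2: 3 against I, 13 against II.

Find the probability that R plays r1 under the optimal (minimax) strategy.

Row minima are 6 and 3, so R's maximin is 6; column maxima are 18 and 13, so C's minimax is 13. These differ, so the equilibrium is in mixed strategies.
Let R play r1 with probability p. C is indifferent when 18p + 3(1−p) = 6p + 13(1−p), giving p = 5/11.

5/11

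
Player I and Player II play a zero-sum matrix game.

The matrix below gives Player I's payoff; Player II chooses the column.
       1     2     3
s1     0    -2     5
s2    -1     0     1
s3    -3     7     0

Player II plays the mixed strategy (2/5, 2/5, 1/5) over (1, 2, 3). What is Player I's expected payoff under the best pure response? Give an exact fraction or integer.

8/5

s1: (0)·(2/5) + (-2)·(2/5) + (5)·(1/5) = 1/5.
s2: (-1)·(2/5) + (0)·(2/5) + (1)·(1/5) = -1/5.
s3: (-3)·(2/5) + (7)·(2/5) + (0)·(1/5) = 8/5.
The best pure response is s3 with expected payoff 8/5.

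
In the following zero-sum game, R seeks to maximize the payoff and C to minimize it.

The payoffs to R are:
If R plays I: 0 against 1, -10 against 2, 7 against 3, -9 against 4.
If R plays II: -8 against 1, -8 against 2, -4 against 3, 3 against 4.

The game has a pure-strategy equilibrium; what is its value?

Row minima: -10, -8 → R's maximin is -8.
Column maxima: 0, -8, 7, 3 → C's minimax is -8.
They coincide at (II, 2), so the value is -8.

-8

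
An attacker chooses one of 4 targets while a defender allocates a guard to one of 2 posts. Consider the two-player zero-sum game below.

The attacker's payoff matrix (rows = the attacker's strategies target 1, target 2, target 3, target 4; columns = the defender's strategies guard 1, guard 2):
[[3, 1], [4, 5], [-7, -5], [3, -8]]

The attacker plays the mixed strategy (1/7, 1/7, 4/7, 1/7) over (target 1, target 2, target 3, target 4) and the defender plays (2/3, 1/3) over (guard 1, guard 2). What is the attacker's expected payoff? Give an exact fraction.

Against (2/3, 1/3), each row's expected payoff is target 1: 7/3; target 2: 13/3; target 3: -19/3; target 4: -2/3.
Taking the (1/7, 1/7, 4/7, 1/7)-weighted average: (1/7)·(7/3) + (1/7)·(13/3) + (4/7)·(-19/3) + (1/7)·(-2/3) = -58/21.

-58/21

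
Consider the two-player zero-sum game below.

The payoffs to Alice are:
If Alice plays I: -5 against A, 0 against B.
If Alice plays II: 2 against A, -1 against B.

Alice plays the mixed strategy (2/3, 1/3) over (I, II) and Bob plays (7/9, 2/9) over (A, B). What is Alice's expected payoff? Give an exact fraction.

-58/27

Against (7/9, 2/9), each row's expected payoff is I: -35/9; II: 4/3.
Taking the (2/3, 1/3)-weighted average: (2/3)·(-35/9) + (1/3)·(4/3) = -58/27.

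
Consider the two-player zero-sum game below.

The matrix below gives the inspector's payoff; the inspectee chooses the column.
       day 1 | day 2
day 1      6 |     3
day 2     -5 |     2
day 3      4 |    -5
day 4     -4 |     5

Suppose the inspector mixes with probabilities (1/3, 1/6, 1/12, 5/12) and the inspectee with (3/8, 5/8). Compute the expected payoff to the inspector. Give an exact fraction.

Against (3/8, 5/8), each row's expected payoff is day 1: 33/8; day 2: -5/8; day 3: -13/8; day 4: 13/8.
Taking the (1/3, 1/6, 1/12, 5/12)-weighted average: (1/3)·(33/8) + (1/6)·(-5/8) + (1/12)·(-13/8) + (5/12)·(13/8) = 29/16.

29/16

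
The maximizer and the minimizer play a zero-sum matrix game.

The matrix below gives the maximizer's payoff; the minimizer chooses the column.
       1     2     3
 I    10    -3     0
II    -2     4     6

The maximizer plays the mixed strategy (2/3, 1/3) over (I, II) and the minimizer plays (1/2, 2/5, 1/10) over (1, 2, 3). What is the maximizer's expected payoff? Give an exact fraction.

44/15

Against (1/2, 2/5, 1/10), each row's expected payoff is I: 19/5; II: 6/5.
Taking the (2/3, 1/3)-weighted average: (2/3)·(19/5) + (1/3)·(6/5) = 44/15.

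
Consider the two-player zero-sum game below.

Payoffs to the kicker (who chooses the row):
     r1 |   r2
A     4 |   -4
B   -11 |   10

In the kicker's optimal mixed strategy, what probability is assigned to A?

Row minima are -4 and -11, so the kicker's maximin is -4; column maxima are 4 and 10, so the goalkeeper's minimax is 4. These differ, so the equilibrium is in mixed strategies.
Let the kicker play A with probability p. The goalkeeper is indifferent when 4p − 11(1−p) = −4p + 10(1−p), giving p = 21/29.

21/29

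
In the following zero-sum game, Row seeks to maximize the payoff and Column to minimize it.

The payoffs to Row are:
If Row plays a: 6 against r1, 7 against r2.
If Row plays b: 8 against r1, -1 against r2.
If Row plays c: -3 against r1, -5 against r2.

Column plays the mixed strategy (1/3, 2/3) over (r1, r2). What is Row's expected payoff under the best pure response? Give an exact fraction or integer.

20/3

a: (6)·(1/3) + (7)·(2/3) = 20/3.
b: (8)·(1/3) + (-1)·(2/3) = 2.
c: (-3)·(1/3) + (-5)·(2/3) = -13/3.
The best pure response is a with expected payoff 20/3.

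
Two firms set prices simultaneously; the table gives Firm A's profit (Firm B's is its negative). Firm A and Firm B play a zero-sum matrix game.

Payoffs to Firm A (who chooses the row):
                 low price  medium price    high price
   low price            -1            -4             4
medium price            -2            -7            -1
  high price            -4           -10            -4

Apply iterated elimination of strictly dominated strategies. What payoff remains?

-4

Row medium price is strictly dominated by row low price (-1>-2, -4>-7, 4>-1); eliminate medium price.
Row high price is strictly dominated by row low price (-1>-4, -4>-10, 4>-4); eliminate high price.
Column high price is strictly dominated by low price for Firm B (-1<4); eliminate high price.
Column low price is strictly dominated by medium price for Firm B (-4<-1); eliminate low price.
Only (low price, medium price) remains, with payoff -4.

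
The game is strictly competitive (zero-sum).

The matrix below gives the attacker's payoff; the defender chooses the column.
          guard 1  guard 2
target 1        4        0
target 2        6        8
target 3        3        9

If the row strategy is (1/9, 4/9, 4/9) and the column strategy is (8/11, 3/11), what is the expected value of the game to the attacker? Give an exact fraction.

Against (8/11, 3/11), each row's expected payoff is target 1: 32/11; target 2: 72/11; target 3: 51/11.
Taking the (1/9, 4/9, 4/9)-weighted average: (1/9)·(32/11) + (4/9)·(72/11) + (4/9)·(51/11) = 524/99.

524/99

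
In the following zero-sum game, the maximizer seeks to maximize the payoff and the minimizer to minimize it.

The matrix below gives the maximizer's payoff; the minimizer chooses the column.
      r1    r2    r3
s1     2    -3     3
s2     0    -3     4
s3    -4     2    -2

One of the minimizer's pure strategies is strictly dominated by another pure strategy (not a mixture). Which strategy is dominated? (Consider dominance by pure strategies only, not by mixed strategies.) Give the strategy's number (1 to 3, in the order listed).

The minimizer prefers columns that give the maximizer less. Compare r3 with r1: 2 < 3, 0 < 4, -4 < -2.
So r1 strictly dominates r3 for the minimizer; r3 is strictly dominated.

3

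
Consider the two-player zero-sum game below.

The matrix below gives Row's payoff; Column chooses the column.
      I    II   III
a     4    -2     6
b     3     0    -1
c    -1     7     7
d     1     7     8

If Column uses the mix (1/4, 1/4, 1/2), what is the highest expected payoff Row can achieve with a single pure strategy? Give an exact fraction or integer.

6

a: (4)·(1/4) + (-2)·(1/4) + (6)·(1/2) = 7/2.
b: (3)·(1/4) + (0)·(1/4) + (-1)·(1/2) = 1/4.
c: (-1)·(1/4) + (7)·(1/4) + (7)·(1/2) = 5.
d: (1)·(1/4) + (7)·(1/4) + (8)·(1/2) = 6.
The best pure response is d with expected payoff 6.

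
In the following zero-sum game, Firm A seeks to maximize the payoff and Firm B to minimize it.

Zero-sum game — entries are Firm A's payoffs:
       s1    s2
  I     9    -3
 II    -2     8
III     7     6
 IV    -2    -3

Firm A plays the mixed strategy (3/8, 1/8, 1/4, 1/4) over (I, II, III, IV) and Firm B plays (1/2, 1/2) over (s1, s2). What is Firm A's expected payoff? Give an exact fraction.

5/2

Against (1/2, 1/2), each row's expected payoff is I: 3; II: 3; III: 13/2; IV: -5/2.
Taking the (3/8, 1/8, 1/4, 1/4)-weighted average: (3/8)·(3) + (1/8)·(3) + (1/4)·(13/2) + (1/4)·(-5/2) = 5/2.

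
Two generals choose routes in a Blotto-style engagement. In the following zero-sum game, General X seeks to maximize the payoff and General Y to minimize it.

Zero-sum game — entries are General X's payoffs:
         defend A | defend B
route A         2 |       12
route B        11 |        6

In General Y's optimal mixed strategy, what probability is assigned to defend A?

Row minima are 2 and 6, so General X's maximin is 6; column maxima are 11 and 12, so General Y's minimax is 11. These differ, so the equilibrium is in mixed strategies.
Let General Y play defend A with probability q. General X is indifferent when 2q + 12(1−q) = 11q + 6(1−q), giving q = 2/5.

2/5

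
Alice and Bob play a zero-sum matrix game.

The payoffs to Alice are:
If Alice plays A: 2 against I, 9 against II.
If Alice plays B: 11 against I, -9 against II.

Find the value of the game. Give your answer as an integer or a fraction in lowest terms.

Row minima are 2 and -9, so Alice's maximin is 2; column maxima are 11 and 9, so Bob's minimax is 9. These differ, so the equilibrium is in mixed strategies.
Let Alice play A with probability p. Bob is indifferent when 2p + 11(1−p) = 9p − 9(1−p), giving p = 20/27.
Let Bob play I with probability q. Alice is indifferent when 2q + 9(1−q) = 11q − 9(1−q), giving q = 2/3.
The value is 2·(2/3) + (9)·(1/3) = 13/3.

13/3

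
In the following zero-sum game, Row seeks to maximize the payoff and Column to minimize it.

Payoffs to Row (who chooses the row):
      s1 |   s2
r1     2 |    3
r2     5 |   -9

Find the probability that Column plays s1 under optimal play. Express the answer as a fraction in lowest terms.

4/5

Row minima are 2 and -9, so Row's maximin is 2; column maxima are 5 and 3, so Column's minimax is 3. These differ, so the equilibrium is in mixed strategies.
Let Column play s1 with probability q. Row is indifferent when 2q + 3(1−q) = 5q − 9(1−q), giving q = 4/5.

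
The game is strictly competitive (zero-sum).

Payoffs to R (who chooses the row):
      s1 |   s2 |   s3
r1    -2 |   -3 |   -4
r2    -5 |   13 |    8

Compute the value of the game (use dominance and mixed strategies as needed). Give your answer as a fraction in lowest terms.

Column s2 is strictly dominated by s3 for C (it gives R more in every row).
The remaining 2×2 game on (r1, r2) × (s1, s3) has no saddle point. Let R play r1 with probability p; indifference gives −2p − 5(1−p) = −4p + 8(1−p), so p = 13/15.
Similarly C's optimal q on s1 is 4/5, and the value is -2·(4/5) + (-4)·(1/5) = -12/5.

-12/5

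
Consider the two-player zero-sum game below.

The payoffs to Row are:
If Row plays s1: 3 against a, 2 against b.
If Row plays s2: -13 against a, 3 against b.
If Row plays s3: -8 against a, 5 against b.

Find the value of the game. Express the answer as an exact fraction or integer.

Row s2 is strictly dominated by row s3, so Row never plays it.
The remaining 2×2 game on (s1, s3) × (a, b) has no saddle point. Let Row play s1 with probability p; indifference gives 3p − 8(1−p) = 2p + 5(1−p), so p = 13/14.
Similarly Column's optimal q on a is 3/14, and the value is 3·(3/14) + (2)·(11/14) = 31/14.

31/14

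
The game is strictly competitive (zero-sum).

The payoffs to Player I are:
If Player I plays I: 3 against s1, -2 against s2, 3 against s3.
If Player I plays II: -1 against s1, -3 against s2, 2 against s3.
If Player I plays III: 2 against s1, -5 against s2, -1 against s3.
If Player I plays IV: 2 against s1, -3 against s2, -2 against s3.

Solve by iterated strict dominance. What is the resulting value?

-2

Row III is strictly dominated by row I (3>2, -2>-5, 3>-1); eliminate III.
Column s3 is strictly dominated by s2 for Player II (-2<3, -3<2, -3<-2); eliminate s3.
Column s1 is strictly dominated by s2 for Player II (-2<3, -3<-1, -3<2); eliminate s1.
Row II is strictly dominated by row I (-2>-3); eliminate II.
Row IV is strictly dominated by row I (-2>-3); eliminate IV.
Only (I, s2) remains, with payoff -2.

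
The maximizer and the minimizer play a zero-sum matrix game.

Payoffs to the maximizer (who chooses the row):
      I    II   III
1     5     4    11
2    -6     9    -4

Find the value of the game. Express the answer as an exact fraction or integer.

69/16

Column III is strictly dominated by I for the minimizer (it gives the maximizer more in every row).
The remaining 2×2 game on (1, 2) × (I, II) has no saddle point. Let the maximizer play 1 with probability p; indifference gives 5p − 6(1−p) = 4p + 9(1−p), so p = 15/16.
Similarly the minimizer's optimal q on I is 5/16, and the value is 5·(5/16) + (4)·(11/16) = 69/16.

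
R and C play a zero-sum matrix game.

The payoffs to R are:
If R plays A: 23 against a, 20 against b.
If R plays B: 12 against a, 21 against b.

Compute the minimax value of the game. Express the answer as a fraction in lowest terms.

Row minima are 20 and 12, so R's maximin is 20; column maxima are 23 and 21, so C's minimax is 21. These differ, so the equilibrium is in mixed strategies.
Let R play A with probability p. C is indifferent when 23p + 12(1−p) = 20p + 21(1−p), giving p = 3/4.
Let C play a with probability q. R is indifferent when 23q + 20(1−q) = 12q + 21(1−q), giving q = 1/12.
The value is 23·(1/12) + (20)·(11/12) = 81/4.

81/4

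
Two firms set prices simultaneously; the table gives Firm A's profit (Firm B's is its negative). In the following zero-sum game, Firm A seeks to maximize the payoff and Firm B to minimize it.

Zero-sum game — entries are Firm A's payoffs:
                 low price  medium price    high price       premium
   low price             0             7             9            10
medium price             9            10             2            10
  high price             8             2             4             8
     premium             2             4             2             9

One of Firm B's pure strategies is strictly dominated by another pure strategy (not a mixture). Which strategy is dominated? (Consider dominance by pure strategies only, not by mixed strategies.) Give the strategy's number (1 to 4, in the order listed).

4

Firm B prefers columns that give Firm A less. Compare premium with high price: 9 < 10, 2 < 10, 4 < 8, 2 < 9.
So high price strictly dominates premium for Firm B; premium is strictly dominated.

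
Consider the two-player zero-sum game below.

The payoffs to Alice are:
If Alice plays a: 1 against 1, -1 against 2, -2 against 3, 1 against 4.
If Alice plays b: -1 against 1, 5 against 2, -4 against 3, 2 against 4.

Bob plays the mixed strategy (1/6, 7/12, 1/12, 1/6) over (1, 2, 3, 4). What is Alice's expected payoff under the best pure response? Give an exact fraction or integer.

a: (1)·(1/6) + (-1)·(7/12) + (-2)·(1/12) + (1)·(1/6) = -5/12.
b: (-1)·(1/6) + (5)·(7/12) + (-4)·(1/12) + (2)·(1/6) = 11/4.
The best pure response is b with expected payoff 11/4.

11/4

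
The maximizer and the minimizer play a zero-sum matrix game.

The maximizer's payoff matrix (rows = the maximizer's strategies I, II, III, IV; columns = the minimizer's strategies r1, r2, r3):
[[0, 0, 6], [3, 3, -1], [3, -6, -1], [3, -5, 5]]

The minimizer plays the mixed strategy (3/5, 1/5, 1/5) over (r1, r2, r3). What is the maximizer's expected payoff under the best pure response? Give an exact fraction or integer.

I: (0)·(3/5) + (0)·(1/5) + (6)·(1/5) = 6/5.
II: (3)·(3/5) + (3)·(1/5) + (-1)·(1/5) = 11/5.
III: (3)·(3/5) + (-6)·(1/5) + (-1)·(1/5) = 2/5.
IV: (3)·(3/5) + (-5)·(1/5) + (5)·(1/5) = 9/5.
The best pure response is II with expected payoff 11/5.

11/5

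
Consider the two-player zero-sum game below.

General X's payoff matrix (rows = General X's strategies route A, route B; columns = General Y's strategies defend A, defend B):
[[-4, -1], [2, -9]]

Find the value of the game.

Row minima are -4 and -9, so General X's maximin is -4; column maxima are 2 and -1, so General Y's minimax is -1. These differ, so the equilibrium is in mixed strategies.
Let General X play route A with probability p. General Y is indifferent when −4p + 2(1−p) = −p − 9(1−p), giving p = 11/14.
Let General Y play defend A with probability q. General X is indifferent when −4q − (1−q) = 2q − 9(1−q), giving q = 4/7.
The value is -4·(4/7) + (-1)·(3/7) = -19/7.

-19/7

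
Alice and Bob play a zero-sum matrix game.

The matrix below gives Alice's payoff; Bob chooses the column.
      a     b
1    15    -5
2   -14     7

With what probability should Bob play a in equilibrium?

Row minima are -5 and -14, so Alice's maximin is -5; column maxima are 15 and 7, so Bob's minimax is 7. These differ, so the equilibrium is in mixed strategies.
Let Bob play a with probability q. Alice is indifferent when 15q − 5(1−q) = −14q + 7(1−q), giving q = 12/41.

12/41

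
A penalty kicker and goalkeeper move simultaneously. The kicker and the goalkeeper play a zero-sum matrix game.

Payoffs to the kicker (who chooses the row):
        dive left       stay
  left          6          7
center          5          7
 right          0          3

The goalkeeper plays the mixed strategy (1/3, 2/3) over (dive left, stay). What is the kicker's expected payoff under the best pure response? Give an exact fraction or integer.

left: (6)·(1/3) + (7)·(2/3) = 20/3.
center: (5)·(1/3) + (7)·(2/3) = 19/3.
right: (0)·(1/3) + (3)·(2/3) = 2.
The best pure response is left with expected payoff 20/3.

20/3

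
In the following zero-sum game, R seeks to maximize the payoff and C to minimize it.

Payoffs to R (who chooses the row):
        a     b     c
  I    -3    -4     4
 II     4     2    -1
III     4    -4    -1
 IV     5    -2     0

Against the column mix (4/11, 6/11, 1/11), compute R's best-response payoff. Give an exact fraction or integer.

27/11

I: (-3)·(4/11) + (-4)·(6/11) + (4)·(1/11) = -32/11.
II: (4)·(4/11) + (2)·(6/11) + (-1)·(1/11) = 27/11.
III: (4)·(4/11) + (-4)·(6/11) + (-1)·(1/11) = -9/11.
IV: (5)·(4/11) + (-2)·(6/11) + (0)·(1/11) = 8/11.
The best pure response is II with expected payoff 27/11.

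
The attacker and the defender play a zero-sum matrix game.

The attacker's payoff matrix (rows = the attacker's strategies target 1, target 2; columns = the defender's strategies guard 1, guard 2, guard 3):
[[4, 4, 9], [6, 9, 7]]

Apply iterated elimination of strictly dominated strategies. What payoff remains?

Column guard 3 is strictly dominated by guard 1 for the defender (4<9, 6<7); eliminate guard 3.
Row target 1 is strictly dominated by row target 2 (6>4, 9>4); eliminate target 1.
Column guard 2 is strictly dominated by guard 1 for the defender (6<9); eliminate guard 2.
Only (target 2, guard 1) remains, with payoff 6.

6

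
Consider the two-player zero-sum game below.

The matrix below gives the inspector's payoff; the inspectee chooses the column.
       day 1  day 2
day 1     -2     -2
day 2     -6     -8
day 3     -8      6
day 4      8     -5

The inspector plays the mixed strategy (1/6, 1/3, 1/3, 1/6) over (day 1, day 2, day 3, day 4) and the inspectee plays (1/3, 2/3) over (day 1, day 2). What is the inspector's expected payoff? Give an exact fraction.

-22/9

Against (1/3, 2/3), each row's expected payoff is day 1: -2; day 2: -22/3; day 3: 4/3; day 4: -2/3.
Taking the (1/6, 1/3, 1/3, 1/6)-weighted average: (1/6)·(-2) + (1/3)·(-22/3) + (1/3)·(4/3) + (1/6)·(-2/3) = -22/9.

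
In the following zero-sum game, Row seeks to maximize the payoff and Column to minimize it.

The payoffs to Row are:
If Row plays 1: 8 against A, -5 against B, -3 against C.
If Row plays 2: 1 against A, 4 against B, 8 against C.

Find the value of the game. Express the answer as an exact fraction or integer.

Column C is strictly dominated by B for Column (it gives Row more in every row).
The remaining 2×2 game on (1, 2) × (A, B) has no saddle point. Let Row play 1 with probability p; indifference gives 8p + (1−p) = −5p + 4(1−p), so p = 3/16.
Similarly Column's optimal q on A is 9/16, and the value is 8·(9/16) + (-5)·(7/16) = 37/16.

37/16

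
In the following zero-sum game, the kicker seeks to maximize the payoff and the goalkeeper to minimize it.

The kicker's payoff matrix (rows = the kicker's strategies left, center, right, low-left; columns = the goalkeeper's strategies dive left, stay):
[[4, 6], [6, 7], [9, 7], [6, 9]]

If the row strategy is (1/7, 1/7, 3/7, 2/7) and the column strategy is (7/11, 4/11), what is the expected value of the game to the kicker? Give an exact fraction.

Against (7/11, 4/11), each row's expected payoff is left: 52/11; center: 70/11; right: 91/11; low-left: 78/11.
Taking the (1/7, 1/7, 3/7, 2/7)-weighted average: (1/7)·(52/11) + (1/7)·(70/11) + (3/7)·(91/11) + (2/7)·(78/11) = 551/77.

551/77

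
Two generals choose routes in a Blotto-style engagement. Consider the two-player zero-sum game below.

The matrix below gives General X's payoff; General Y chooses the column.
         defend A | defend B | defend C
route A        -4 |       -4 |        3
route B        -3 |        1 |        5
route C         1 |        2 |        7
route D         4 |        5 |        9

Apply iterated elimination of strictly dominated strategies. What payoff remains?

Row route C is strictly dominated by row route D (4>1, 5>2, 9>7); eliminate route C.
Row route A is strictly dominated by row route B (-3>-4, 1>-4, 5>3); eliminate route A.
Column defend C is strictly dominated by defend A for General Y (-3<5, 4<9); eliminate defend C.
Row route B is strictly dominated by row route D (4>-3, 5>1); eliminate route B.
Column defend B is strictly dominated by defend A for General Y (4<5); eliminate defend B.
Only (route D, defend A) remains, with payoff 4.

4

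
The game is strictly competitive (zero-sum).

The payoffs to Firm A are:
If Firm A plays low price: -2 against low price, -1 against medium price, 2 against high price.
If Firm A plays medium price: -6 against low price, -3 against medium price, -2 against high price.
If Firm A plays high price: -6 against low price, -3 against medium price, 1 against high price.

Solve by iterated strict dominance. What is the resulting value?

Column high price is strictly dominated by low price for Firm B (-2<2, -6<-2, -6<1); eliminate high price.
Row medium price is strictly dominated by row low price (-2>-6, -1>-3); eliminate medium price.
Row high price is strictly dominated by row low price (-2>-6, -1>-3); eliminate high price.
Column medium price is strictly dominated by low price for Firm B (-2<-1); eliminate medium price.
Only (low price, low price) remains, with payoff -2.

-2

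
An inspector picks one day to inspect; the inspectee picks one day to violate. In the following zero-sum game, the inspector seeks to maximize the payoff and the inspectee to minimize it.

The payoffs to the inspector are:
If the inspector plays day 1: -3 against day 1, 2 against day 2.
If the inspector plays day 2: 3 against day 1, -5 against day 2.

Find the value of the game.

Row minima are -3 and -5, so the inspector's maximin is -3; column maxima are 3 and 2, so the inspectee's minimax is 2. These differ, so the equilibrium is in mixed strategies.
Let the inspector play day 1 with probability p. The inspectee is indifferent when −3p + 3(1−p) = 2p − 5(1−p), giving p = 8/13.
Let the inspectee play day 1 with probability q. The inspector is indifferent when −3q + 2(1−q) = 3q − 5(1−q), giving q = 7/13.
The value is -3·(7/13) + (2)·(6/13) = -9/13.

-9/13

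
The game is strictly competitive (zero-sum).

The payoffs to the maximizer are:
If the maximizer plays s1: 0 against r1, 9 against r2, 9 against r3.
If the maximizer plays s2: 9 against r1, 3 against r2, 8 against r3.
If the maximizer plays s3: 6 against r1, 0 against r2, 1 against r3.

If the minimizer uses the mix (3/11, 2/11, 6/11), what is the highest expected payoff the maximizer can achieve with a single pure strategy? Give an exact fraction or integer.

s1: (0)·(3/11) + (9)·(2/11) + (9)·(6/11) = 72/11.
s2: (9)·(3/11) + (3)·(2/11) + (8)·(6/11) = 81/11.
s3: (6)·(3/11) + (0)·(2/11) + (1)·(6/11) = 24/11.
The best pure response is s2 with expected payoff 81/11.

81/11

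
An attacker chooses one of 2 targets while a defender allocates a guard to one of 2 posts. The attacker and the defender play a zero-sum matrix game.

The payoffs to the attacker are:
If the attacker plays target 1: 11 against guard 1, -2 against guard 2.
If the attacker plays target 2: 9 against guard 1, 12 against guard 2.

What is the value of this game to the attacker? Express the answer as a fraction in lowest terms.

75/8

Row minima are -2 and 9, so the attacker's maximin is 9; column maxima are 11 and 12, so the defender's minimax is 11. These differ, so the equilibrium is in mixed strategies.
Let the attacker play target 1 with probability p. The defender is indifferent when 11p + 9(1−p) = −2p + 12(1−p), giving p = 3/16.
Let the defender play guard 1 with probability q. The attacker is indifferent when 11q − 2(1−q) = 9q + 12(1−q), giving q = 7/8.
The value is 11·(7/8) + (-2)·(1/8) = 75/8.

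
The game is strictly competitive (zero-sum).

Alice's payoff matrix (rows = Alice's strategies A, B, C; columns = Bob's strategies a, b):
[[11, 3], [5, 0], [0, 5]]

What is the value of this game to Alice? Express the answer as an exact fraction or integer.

Row B is strictly dominated by row A, so Alice never plays it.
The remaining 2×2 game on (A, C) × (a, b) has no saddle point. Let Alice play A with probability p; indifference gives 11p = 3p + 5(1−p), so p = 5/13.
Similarly Bob's optimal q on a is 2/13, and the value is 11·(2/13) + (3)·(11/13) = 55/13.

55/13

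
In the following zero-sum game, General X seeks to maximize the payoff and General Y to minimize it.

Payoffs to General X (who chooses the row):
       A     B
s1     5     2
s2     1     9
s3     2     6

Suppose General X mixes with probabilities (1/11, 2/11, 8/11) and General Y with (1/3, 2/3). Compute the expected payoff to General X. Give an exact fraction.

Against (1/3, 2/3), each row's expected payoff is s1: 3; s2: 19/3; s3: 14/3.
Taking the (1/11, 2/11, 8/11)-weighted average: (1/11)·(3) + (2/11)·(19/3) + (8/11)·(14/3) = 53/11.

53/11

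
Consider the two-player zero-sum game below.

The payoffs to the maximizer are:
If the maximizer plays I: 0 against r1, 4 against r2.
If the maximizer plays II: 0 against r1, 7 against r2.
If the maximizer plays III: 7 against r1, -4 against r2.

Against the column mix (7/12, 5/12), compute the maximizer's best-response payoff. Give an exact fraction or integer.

I: (0)·(7/12) + (4)·(5/12) = 5/3.
II: (0)·(7/12) + (7)·(5/12) = 35/12.
III: (7)·(7/12) + (-4)·(5/12) = 29/12.
The best pure response is II with expected payoff 35/12.

35/12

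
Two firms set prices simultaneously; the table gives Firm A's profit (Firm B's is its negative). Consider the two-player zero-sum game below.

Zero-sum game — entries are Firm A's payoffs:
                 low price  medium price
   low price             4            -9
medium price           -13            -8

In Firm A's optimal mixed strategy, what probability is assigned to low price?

Row minima are -9 and -13, so Firm A's maximin is -9; column maxima are 4 and -8, so Firm B's minimax is -8. These differ, so the equilibrium is in mixed strategies.
Let Firm A play low price with probability p. Firm B is indifferent when 4p − 13(1−p) = −9p − 8(1−p), giving p = 5/18.

5/18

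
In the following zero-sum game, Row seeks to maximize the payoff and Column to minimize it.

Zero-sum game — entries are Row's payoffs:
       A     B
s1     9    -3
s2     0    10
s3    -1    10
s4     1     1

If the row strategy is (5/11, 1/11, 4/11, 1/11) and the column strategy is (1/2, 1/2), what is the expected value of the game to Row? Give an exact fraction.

Against (1/2, 1/2), each row's expected payoff is s1: 3; s2: 5; s3: 9/2; s4: 1.
Taking the (5/11, 1/11, 4/11, 1/11)-weighted average: (5/11)·(3) + (1/11)·(5) + (4/11)·(9/2) + (1/11)·(1) = 39/11.

39/11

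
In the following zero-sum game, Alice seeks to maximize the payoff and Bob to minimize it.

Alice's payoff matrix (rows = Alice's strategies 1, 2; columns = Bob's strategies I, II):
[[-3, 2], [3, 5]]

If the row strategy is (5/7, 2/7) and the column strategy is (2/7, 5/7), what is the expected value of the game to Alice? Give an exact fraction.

82/49

Against (2/7, 5/7), each row's expected payoff is 1: 4/7; 2: 31/7.
Taking the (5/7, 2/7)-weighted average: (5/7)·(4/7) + (2/7)·(31/7) = 82/49.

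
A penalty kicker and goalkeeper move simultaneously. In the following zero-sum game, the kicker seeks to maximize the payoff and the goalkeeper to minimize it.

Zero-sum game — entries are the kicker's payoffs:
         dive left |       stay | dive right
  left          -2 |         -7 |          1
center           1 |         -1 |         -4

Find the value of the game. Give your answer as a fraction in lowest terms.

Column dive left is strictly dominated by stay for the goalkeeper (it gives the kicker more in every row).
The remaining 2×2 game on (left, center) × (stay, dive right) has no saddle point. Let the kicker play left with probability p; indifference gives −7p − (1−p) = p − 4(1−p), so p = 3/11.
Similarly the goalkeeper's optimal q on stay is 5/11, and the value is -7·(5/11) + (1)·(6/11) = -29/11.

-29/11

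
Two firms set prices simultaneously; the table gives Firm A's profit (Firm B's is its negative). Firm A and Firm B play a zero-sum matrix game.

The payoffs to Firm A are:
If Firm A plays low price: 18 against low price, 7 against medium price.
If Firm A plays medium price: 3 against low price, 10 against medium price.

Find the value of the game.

53/6

Row minima are 7 and 3, so Firm A's maximin is 7; column maxima are 18 and 10, so Firm B's minimax is 10. These differ, so the equilibrium is in mixed strategies.
Let Firm A play low price with probability p. Firm B is indifferent when 18p + 3(1−p) = 7p + 10(1−p), giving p = 7/18.
Let Firm B play low price with probability q. Firm A is indifferent when 18q + 7(1−q) = 3q + 10(1−q), giving q = 1/6.
The value is 18·(1/6) + (7)·(5/6) = 53/6.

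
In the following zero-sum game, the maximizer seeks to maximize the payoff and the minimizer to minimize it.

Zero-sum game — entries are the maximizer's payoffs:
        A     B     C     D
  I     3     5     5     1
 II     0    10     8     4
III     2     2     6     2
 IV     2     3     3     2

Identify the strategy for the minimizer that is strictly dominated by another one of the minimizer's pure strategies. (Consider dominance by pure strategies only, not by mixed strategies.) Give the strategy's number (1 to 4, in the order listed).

The minimizer prefers columns that give the maximizer less. Compare C with A: 3 < 5, 0 < 8, 2 < 6, 2 < 3.
So A strictly dominates C for the minimizer; C is strictly dominated.

3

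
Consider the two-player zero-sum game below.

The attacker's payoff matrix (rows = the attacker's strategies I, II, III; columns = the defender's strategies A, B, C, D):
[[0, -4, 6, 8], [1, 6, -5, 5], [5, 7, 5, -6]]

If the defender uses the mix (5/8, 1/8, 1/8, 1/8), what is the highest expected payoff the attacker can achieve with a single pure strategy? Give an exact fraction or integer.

I: (0)·(5/8) + (-4)·(1/8) + (6)·(1/8) + (8)·(1/8) = 5/4.
II: (1)·(5/8) + (6)·(1/8) + (-5)·(1/8) + (5)·(1/8) = 11/8.
III: (5)·(5/8) + (7)·(1/8) + (5)·(1/8) + (-6)·(1/8) = 31/8.
The best pure response is III with expected payoff 31/8.

31/8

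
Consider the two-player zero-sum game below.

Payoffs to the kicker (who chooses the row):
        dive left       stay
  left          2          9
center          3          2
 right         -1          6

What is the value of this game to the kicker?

Row right is strictly dominated by row left, so the kicker never plays it.
The remaining 2×2 game on (left, center) × (dive left, stay) has no saddle point. Let the kicker play left with probability p; indifference gives 2p + 3(1−p) = 9p + 2(1−p), so p = 1/8.
Similarly the goalkeeper's optimal q on dive left is 7/8, and the value is 2·(7/8) + (9)·(1/8) = 23/8.

23/8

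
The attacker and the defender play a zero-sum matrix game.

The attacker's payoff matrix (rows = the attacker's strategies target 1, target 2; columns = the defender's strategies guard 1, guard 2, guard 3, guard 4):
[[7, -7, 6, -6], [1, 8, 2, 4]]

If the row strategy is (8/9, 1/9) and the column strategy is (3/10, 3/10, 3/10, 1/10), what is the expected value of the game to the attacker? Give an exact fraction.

133/90

Against (3/10, 3/10, 3/10, 1/10), each row's expected payoff is target 1: 6/5; target 2: 37/10.
Taking the (8/9, 1/9)-weighted average: (8/9)·(6/5) + (1/9)·(37/10) = 133/90.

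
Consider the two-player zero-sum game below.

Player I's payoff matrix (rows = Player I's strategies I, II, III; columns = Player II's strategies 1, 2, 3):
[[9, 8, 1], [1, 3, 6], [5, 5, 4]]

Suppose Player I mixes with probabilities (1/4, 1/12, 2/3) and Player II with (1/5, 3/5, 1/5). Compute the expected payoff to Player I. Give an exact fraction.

31/6

Against (1/5, 3/5, 1/5), each row's expected payoff is I: 34/5; II: 16/5; III: 24/5.
Taking the (1/4, 1/12, 2/3)-weighted average: (1/4)·(34/5) + (1/12)·(16/5) + (2/3)·(24/5) = 31/6.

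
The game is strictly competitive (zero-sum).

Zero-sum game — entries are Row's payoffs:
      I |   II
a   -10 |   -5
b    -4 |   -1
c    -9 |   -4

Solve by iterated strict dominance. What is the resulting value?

Row c is strictly dominated by row b (-4>-9, -1>-4); eliminate c.
Row a is strictly dominated by row b (-4>-10, -1>-5); eliminate a.
Column II is strictly dominated by I for Column (-4<-1); eliminate II.
Only (b, I) remains, with payoff -4.

-4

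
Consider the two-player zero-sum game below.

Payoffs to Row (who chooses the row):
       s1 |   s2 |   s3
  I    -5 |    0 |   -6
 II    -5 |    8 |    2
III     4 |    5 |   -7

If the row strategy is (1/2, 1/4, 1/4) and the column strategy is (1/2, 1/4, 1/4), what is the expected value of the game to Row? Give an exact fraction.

-13/8

Against (1/2, 1/4, 1/4), each row's expected payoff is I: -4; II: 0; III: 3/2.
Taking the (1/2, 1/4, 1/4)-weighted average: (1/2)·(-4) + (1/4)·(0) + (1/4)·(3/2) = -13/8.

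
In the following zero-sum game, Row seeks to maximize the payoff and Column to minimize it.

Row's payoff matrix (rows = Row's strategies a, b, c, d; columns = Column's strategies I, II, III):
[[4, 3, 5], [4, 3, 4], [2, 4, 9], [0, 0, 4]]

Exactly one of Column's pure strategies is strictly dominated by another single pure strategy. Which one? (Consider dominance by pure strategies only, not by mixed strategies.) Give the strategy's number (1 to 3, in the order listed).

3

Column prefers columns that give Row less. Compare III with II: 3 < 5, 3 < 4, 4 < 9, 0 < 4.
So II strictly dominates III for Column; III is strictly dominated.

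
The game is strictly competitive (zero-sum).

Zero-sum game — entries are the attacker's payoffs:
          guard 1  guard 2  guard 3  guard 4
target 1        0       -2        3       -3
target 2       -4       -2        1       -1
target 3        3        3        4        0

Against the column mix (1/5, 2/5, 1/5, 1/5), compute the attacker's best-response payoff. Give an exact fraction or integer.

target 1: (0)·(1/5) + (-2)·(2/5) + (3)·(1/5) + (-3)·(1/5) = -4/5.
target 2: (-4)·(1/5) + (-2)·(2/5) + (1)·(1/5) + (-1)·(1/5) = -8/5.
target 3: (3)·(1/5) + (3)·(2/5) + (4)·(1/5) + (0)·(1/5) = 13/5.
The best pure response is target 3 with expected payoff 13/5.

13/5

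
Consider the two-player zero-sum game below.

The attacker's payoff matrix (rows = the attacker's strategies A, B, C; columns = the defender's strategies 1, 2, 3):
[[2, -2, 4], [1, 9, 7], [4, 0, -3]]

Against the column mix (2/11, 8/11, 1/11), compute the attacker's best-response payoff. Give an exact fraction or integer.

A: (2)·(2/11) + (-2)·(8/11) + (4)·(1/11) = -8/11.
B: (1)·(2/11) + (9)·(8/11) + (7)·(1/11) = 81/11.
C: (4)·(2/11) + (0)·(8/11) + (-3)·(1/11) = 5/11.
The best pure response is B with expected payoff 81/11.

81/11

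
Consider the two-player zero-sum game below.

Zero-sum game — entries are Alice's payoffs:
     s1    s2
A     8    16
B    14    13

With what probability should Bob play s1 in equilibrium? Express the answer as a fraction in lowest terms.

Row minima are 8 and 13, so Alice's maximin is 13; column maxima are 14 and 16, so Bob's minimax is 14. These differ, so the equilibrium is in mixed strategies.
Let Bob play s1 with probability q. Alice is indifferent when 8q + 16(1−q) = 14q + 13(1−q), giving q = 1/3.

1/3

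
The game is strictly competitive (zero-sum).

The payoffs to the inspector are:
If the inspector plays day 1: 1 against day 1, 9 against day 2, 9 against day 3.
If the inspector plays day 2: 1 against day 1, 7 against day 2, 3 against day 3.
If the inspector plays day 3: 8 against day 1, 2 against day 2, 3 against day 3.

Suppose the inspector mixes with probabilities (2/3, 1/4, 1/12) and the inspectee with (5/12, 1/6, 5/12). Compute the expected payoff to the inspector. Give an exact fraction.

Against (5/12, 1/6, 5/12), each row's expected payoff is day 1: 17/3; day 2: 17/6; day 3: 59/12.
Taking the (2/3, 1/4, 1/12)-weighted average: (2/3)·(17/3) + (1/4)·(17/6) + (1/12)·(59/12) = 235/48.

235/48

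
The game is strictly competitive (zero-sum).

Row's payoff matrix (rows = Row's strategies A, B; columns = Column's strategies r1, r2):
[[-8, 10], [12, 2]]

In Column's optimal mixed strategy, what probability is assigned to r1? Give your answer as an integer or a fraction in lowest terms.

2/7

Row minima are -8 and 2, so Row's maximin is 2; column maxima are 12 and 10, so Column's minimax is 10. These differ, so the equilibrium is in mixed strategies.
Let Column play r1 with probability q. Row is indifferent when −8q + 10(1−q) = 12q + 2(1−q), giving q = 2/7.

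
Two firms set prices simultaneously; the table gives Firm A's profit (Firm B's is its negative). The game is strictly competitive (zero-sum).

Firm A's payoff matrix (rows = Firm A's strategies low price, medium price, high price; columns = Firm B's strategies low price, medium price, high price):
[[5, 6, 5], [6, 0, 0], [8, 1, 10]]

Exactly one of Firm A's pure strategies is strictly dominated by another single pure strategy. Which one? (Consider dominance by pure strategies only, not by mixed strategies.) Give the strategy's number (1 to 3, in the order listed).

Compare medium price with high price: 8 > 6, 1 > 0, 10 > 0.
So high price strictly dominates medium price for Firm A; medium price is strictly dominated.

2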